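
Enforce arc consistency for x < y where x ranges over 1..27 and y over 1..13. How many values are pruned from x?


For the constraint x < y, x needs a supporting value in y's domain.
x can be at most 12 (one less than y's maximum).
Valid x values from domain: 12 out of 27.
Pruned = 27 - 12 = 15.

15


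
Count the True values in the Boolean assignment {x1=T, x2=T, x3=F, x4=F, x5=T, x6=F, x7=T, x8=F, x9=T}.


The weight is the number of variables assigned True.
True variables: x1, x2, x5, x7, x9.
Weight = 5.

5


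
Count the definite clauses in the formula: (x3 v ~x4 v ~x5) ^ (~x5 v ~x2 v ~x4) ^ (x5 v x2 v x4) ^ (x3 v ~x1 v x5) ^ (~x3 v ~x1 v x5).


A definite clause has exactly one positive literal.
Clause 1: 1 positive -> definite
Clause 2: 0 positive -> not definite
Clause 3: 3 positive -> not definite
Clause 4: 2 positive -> not definite
Clause 5: 1 positive -> definite
Definite clause count = 2.

2


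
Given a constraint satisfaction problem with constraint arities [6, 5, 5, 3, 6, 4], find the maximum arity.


The arities are: 6, 5, 5, 3, 6, 4.
Scan for the maximum value.
Maximum arity = 6.

6


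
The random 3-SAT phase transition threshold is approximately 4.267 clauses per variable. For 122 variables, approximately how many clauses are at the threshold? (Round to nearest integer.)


The 3-SAT phase transition occurs at approximately 4.267 clauses per variable.
m = 4.267 * 122 = 520.574.
Rounded to nearest integer: 521.

521


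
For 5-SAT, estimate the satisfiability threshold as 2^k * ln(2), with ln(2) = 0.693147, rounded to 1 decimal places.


Using the asymptotic formula: threshold ~ 2^k * ln(2).
2^5 = 32.
32 * 0.693147 = 22.2.

22.2


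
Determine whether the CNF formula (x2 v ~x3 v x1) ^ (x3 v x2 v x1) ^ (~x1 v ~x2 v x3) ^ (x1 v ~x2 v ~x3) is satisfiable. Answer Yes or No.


Check all 8 possible truth assignments.
Number of satisfying assignments found: 4.
The formula is satisfiable.

Yes


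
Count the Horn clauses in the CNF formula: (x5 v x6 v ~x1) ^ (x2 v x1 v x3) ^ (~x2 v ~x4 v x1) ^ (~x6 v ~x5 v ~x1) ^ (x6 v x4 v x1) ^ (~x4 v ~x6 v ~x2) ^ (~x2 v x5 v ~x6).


A Horn clause has at most one positive literal.
Clause 1: 2 positive lit(s) -> not Horn
Clause 2: 3 positive lit(s) -> not Horn
Clause 3: 1 positive lit(s) -> Horn
Clause 4: 0 positive lit(s) -> Horn
Clause 5: 3 positive lit(s) -> not Horn
Clause 6: 0 positive lit(s) -> Horn
Clause 7: 1 positive lit(s) -> Horn
Total Horn clauses = 4.

4


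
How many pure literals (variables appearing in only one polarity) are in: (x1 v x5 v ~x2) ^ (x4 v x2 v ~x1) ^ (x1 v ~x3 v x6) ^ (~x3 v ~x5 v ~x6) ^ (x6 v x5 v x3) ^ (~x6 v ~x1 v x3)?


A pure literal appears in only one polarity across all clauses.
Pure literals: x4 (positive only).
Count = 1.

1


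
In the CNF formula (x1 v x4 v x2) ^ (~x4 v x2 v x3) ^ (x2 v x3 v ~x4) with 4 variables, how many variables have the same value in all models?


Find all satisfying assignments: 12 model(s).
Check which variables have the same value in every model.
No variable is fixed across all models.
Backbone size = 0.

0


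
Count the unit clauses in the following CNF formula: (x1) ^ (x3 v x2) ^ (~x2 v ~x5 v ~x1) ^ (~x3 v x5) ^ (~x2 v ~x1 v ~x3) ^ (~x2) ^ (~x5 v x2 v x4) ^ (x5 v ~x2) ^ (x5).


A unit clause contains exactly one literal.
Unit clauses found: (x1), (~x2), (x5).
Count = 3.

3


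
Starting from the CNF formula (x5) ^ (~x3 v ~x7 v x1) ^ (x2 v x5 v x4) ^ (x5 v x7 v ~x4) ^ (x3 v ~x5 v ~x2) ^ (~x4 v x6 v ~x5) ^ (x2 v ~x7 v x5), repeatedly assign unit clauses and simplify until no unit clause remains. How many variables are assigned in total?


Unit propagation repeatedly assigns the literal in any unit clause, then simplifies.
Assignments in order: x5 = T.
No further unit clauses remain.
Total variables assigned = 1.

1


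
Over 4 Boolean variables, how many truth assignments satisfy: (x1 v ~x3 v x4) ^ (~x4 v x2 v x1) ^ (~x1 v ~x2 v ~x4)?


Enumerate all 16 truth assignments over 4 variables.
Test each against every clause.
Satisfying assignments found: 10.

10


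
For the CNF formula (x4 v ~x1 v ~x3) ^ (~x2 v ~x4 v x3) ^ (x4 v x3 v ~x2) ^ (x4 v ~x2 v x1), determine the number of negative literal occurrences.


Scan each clause for negated literals.
Clause 1: 2 negative; Clause 2: 2 negative; Clause 3: 1 negative; Clause 4: 1 negative.
Total negative literal occurrences = 6.

6


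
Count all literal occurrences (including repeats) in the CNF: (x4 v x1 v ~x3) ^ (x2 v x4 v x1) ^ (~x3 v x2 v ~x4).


Clause lengths: 3, 3, 3.
Sum = 3 + 3 + 3 = 9.

9


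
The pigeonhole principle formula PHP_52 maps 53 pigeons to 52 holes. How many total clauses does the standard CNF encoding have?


The PHP encoding has two parts:
1) At-least-one-hole clauses: 53 (one per pigeon, each with 52 literals).
2) At-most-one-pigeon-per-hole clauses: 52 holes * C(53,2) = 52 * 1378 = 71656.
Total clauses = 53 + 71656 = 71709.

71709


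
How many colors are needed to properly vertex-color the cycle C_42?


A cycle on an even number of vertices is bipartite: alternate two colors around the cycle.
Since 42 is even, two colors suffice, and at least two are needed because the graph has edges.
Chromatic number = 2.

2


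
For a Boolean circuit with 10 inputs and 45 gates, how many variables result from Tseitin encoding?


The Tseitin transformation introduces one auxiliary variable per gate.
Total variables = inputs + gates = 10 + 45 = 55.

55


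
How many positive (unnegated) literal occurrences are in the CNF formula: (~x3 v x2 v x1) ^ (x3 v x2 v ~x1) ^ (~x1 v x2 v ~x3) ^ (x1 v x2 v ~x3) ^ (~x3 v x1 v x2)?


Scan each clause for unnegated literals.
Clause 1: 2 positive; Clause 2: 2 positive; Clause 3: 1 positive; Clause 4: 2 positive; Clause 5: 2 positive.
Total positive literal occurrences = 9.

9


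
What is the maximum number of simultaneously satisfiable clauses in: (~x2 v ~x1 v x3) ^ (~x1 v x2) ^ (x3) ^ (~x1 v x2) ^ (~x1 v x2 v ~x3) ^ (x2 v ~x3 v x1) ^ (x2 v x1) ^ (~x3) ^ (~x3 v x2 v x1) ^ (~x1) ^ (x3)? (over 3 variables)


Enumerate all 8 truth assignments.
For each, count how many of the 11 clauses are satisfied.
The formula is not fully satisfiable, so the maximum is below 11.
Maximum simultaneously satisfiable clauses = 10.

10


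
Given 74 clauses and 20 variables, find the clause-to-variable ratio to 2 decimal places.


Clause-to-variable ratio = clauses / variables.
74 / 20 = 3.7.

3.7


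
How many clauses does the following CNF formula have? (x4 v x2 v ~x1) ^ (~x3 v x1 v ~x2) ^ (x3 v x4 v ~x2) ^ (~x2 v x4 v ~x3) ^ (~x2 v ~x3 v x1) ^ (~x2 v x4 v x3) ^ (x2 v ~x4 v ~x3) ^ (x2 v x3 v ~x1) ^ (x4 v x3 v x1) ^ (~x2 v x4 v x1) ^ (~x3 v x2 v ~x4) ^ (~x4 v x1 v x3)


Each group enclosed in parentheses joined by ^ is one clause.
Counting the conjuncts: 12 clauses.

12


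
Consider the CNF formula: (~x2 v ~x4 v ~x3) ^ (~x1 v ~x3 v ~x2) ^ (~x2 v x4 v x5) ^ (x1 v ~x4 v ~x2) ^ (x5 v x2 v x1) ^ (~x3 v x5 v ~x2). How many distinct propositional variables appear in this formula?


Identify each distinct variable in the formula.
Variables found: x1, x2, x3, x4, x5.
Total distinct variables = 5.

5


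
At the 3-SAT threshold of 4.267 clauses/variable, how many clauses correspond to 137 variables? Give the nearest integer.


The 3-SAT phase transition occurs at approximately 4.267 clauses per variable.
m = 4.267 * 137 = 584.579.
Rounded to nearest integer: 585.

585


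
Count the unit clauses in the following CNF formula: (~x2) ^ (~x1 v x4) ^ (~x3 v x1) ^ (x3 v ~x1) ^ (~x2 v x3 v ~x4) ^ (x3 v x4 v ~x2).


A unit clause contains exactly one literal.
Unit clauses found: (~x2).
Count = 1.

1


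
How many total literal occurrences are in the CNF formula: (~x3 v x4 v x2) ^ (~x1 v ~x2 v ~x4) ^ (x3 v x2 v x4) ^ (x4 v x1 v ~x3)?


Clause lengths: 3, 3, 3, 3.
Sum = 3 + 3 + 3 + 3 = 12.

12


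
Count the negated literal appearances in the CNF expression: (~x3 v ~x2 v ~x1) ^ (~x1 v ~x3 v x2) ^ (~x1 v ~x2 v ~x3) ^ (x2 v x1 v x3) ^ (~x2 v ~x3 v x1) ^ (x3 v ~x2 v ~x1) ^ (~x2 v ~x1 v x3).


Scan each clause for negated literals.
Clause 1: 3 negative; Clause 2: 2 negative; Clause 3: 3 negative; Clause 4: 0 negative; Clause 5: 2 negative; Clause 6: 2 negative; Clause 7: 2 negative.
Total negative literal occurrences = 14.

14


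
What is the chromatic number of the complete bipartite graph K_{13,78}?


K_{13,78} is bipartite by definition: the two parts are independent sets, with every edge crossing between them.
Color all vertices in one part with color 1 and all vertices in the other part with color 2.
Since the graph has at least one edge, one color does not suffice.
Chromatic number = 2.

2


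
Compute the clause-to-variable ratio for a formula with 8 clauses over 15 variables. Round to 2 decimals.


Clause-to-variable ratio = clauses / variables.
8 / 15 = 0.53.

0.53


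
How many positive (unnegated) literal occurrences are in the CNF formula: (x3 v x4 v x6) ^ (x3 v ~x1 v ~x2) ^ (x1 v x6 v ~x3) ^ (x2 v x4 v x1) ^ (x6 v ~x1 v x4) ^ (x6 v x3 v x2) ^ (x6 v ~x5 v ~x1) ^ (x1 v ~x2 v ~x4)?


Scan each clause for unnegated literals.
Clause 1: 3 positive; Clause 2: 1 positive; Clause 3: 2 positive; Clause 4: 3 positive; Clause 5: 2 positive; Clause 6: 3 positive; Clause 7: 1 positive; Clause 8: 1 positive.
Total positive literal occurrences = 16.

16


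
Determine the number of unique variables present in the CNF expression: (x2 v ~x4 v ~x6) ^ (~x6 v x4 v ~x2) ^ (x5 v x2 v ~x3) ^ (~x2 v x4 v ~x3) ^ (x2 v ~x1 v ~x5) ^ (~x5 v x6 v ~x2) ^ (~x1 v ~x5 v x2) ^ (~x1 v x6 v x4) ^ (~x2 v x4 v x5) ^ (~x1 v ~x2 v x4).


Identify each distinct variable in the formula.
Variables found: x1, x2, x3, x4, x5, x6.
Total distinct variables = 6.

6


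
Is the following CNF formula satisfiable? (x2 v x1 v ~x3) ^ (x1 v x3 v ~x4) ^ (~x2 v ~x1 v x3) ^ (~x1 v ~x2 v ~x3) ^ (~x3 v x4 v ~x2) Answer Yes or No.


Check all 16 possible truth assignments.
Number of satisfying assignments found: 7.
The formula is satisfiable.

Yes


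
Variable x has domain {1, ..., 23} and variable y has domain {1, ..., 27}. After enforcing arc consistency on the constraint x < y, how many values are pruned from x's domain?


For the constraint x < y, x needs a supporting value in y's domain.
x can be at most 26 (one less than y's maximum).
Valid x values from domain: 23 out of 23.
Pruned = 23 - 23 = 0.

0


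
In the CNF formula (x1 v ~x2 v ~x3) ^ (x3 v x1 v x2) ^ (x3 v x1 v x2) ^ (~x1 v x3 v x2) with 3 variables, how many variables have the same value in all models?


Find all satisfying assignments: 5 model(s).
Check which variables have the same value in every model.
No variable is fixed across all models.
Backbone size = 0.

0


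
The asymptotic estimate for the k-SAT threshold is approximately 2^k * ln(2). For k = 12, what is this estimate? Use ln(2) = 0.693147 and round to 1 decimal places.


Using the asymptotic formula: threshold ~ 2^k * ln(2).
2^12 = 4096.
4096 * 0.693147 = 2839.1.

2839.1


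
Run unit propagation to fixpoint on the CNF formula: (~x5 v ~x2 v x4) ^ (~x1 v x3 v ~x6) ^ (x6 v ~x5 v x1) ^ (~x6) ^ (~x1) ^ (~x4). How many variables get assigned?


Unit propagation repeatedly assigns the literal in any unit clause, then simplifies.
Assignments in order: x6 = F, x1 = F, x5 = F, x4 = F.
No further unit clauses remain.
Total variables assigned = 4.

4


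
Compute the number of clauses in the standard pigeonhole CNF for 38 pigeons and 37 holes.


The PHP encoding has two parts:
1) At-least-one-hole clauses: 38 (one per pigeon, each with 37 literals).
2) At-most-one-pigeon-per-hole clauses: 37 holes * C(38,2) = 37 * 703 = 26011.
Total clauses = 38 + 26011 = 26049.

26049


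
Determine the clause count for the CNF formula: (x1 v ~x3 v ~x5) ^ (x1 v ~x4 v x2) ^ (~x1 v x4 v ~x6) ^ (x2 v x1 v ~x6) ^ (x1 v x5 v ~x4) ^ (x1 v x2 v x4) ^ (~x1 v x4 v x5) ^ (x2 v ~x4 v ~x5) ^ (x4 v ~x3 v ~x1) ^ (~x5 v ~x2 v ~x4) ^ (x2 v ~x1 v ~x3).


Each group enclosed in parentheses joined by ^ is one clause.
Counting the conjuncts: 11 clauses.

11


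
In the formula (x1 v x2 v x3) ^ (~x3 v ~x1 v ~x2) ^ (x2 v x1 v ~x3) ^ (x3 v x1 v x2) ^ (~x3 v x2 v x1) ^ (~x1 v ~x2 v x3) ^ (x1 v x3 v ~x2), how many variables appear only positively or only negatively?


A pure literal appears in only one polarity across all clauses.
No pure literals found.
Count = 0.

0


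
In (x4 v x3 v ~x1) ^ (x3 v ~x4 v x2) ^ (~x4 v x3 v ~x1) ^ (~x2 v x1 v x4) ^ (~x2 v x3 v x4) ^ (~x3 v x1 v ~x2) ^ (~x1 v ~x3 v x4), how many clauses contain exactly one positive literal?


A definite clause has exactly one positive literal.
Clause 1: 2 positive -> not definite
Clause 2: 2 positive -> not definite
Clause 3: 1 positive -> definite
Clause 4: 2 positive -> not definite
Clause 5: 2 positive -> not definite
Clause 6: 1 positive -> definite
Clause 7: 1 positive -> definite
Definite clause count = 3.

3


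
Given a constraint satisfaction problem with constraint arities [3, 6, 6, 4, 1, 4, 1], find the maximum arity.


The arities are: 3, 6, 6, 4, 1, 4, 1.
Scan for the maximum value.
Maximum arity = 6.

6


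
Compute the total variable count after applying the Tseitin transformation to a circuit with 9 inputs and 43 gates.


The Tseitin transformation introduces one auxiliary variable per gate.
Total variables = inputs + gates = 9 + 43 = 52.

52


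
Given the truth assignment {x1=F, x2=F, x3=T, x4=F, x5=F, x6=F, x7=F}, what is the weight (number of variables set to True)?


The weight is the number of variables assigned True.
True variables: x3.
Weight = 1.

1


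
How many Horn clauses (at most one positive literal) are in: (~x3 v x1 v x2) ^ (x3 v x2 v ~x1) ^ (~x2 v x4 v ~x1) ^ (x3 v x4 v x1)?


A Horn clause has at most one positive literal.
Clause 1: 2 positive lit(s) -> not Horn
Clause 2: 2 positive lit(s) -> not Horn
Clause 3: 1 positive lit(s) -> Horn
Clause 4: 3 positive lit(s) -> not Horn
Total Horn clauses = 1.

1


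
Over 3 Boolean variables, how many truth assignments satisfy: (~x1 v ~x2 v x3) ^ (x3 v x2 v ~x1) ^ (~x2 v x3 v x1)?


Enumerate all 8 truth assignments over 3 variables.
Test each against every clause.
Satisfying assignments found: 5.

5


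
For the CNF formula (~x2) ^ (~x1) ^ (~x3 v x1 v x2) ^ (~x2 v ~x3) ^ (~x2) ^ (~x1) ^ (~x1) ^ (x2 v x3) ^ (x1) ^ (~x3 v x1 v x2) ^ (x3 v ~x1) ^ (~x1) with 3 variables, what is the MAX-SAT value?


Enumerate all 8 truth assignments.
For each, count how many of the 12 clauses are satisfied.
The formula is not fully satisfiable, so the maximum is below 12.
Maximum simultaneously satisfiable clauses = 10.

10


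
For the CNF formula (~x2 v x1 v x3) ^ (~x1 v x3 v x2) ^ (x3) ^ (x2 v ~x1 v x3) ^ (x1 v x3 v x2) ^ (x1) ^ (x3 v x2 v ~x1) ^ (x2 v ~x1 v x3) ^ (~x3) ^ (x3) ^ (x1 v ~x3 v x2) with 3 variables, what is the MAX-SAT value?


Enumerate all 8 truth assignments.
For each, count how many of the 11 clauses are satisfied.
The formula is not fully satisfiable, so the maximum is below 11.
Maximum simultaneously satisfiable clauses = 10.

10


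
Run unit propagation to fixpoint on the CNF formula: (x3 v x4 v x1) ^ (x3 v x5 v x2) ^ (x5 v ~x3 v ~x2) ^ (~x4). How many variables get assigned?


Unit propagation repeatedly assigns the literal in any unit clause, then simplifies.
Assignments in order: x4 = F.
No further unit clauses remain.
Total variables assigned = 1.

1


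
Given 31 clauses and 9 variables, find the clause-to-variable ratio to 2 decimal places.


Clause-to-variable ratio = clauses / variables.
31 / 9 = 3.44.

3.44


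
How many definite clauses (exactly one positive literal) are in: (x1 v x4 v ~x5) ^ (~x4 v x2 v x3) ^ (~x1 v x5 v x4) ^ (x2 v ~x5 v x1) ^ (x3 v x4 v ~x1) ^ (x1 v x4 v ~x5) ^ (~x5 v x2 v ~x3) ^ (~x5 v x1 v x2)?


A definite clause has exactly one positive literal.
Clause 1: 2 positive -> not definite
Clause 2: 2 positive -> not definite
Clause 3: 2 positive -> not definite
Clause 4: 2 positive -> not definite
Clause 5: 2 positive -> not definite
Clause 6: 2 positive -> not definite
Clause 7: 1 positive -> definite
Clause 8: 2 positive -> not definite
Definite clause count = 1.

1


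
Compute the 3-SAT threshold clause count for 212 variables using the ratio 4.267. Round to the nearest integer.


The 3-SAT phase transition occurs at approximately 4.267 clauses per variable.
m = 4.267 * 212 = 904.604.
Rounded to nearest integer: 905.

905


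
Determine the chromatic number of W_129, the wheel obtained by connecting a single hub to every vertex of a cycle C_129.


W_129 consists of the cycle C_129 together with a hub vertex adjacent to every cycle vertex.
The cycle C_129 needs 3 colors (odd cycle -> 3).
The hub is adjacent to every cycle vertex, so it must receive a new color distinct from all of them.
Chromatic number = 3 + 1 = 4.

4


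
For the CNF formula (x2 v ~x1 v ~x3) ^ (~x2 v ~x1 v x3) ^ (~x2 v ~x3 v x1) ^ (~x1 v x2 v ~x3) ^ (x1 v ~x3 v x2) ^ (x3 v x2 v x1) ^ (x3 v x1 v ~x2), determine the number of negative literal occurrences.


Scan each clause for negated literals.
Clause 1: 2 negative; Clause 2: 2 negative; Clause 3: 2 negative; Clause 4: 2 negative; Clause 5: 1 negative; Clause 6: 0 negative; Clause 7: 1 negative.
Total negative literal occurrences = 10.

10


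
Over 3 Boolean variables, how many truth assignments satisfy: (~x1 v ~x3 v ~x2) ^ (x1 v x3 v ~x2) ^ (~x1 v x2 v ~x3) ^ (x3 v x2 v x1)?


Enumerate all 8 truth assignments over 3 variables.
Test each against every clause.
Satisfying assignments found: 4.

4


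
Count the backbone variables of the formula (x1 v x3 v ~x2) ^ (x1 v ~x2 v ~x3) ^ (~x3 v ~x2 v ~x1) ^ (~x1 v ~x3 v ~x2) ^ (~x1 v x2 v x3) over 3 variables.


Find all satisfying assignments: 4 model(s).
Check which variables have the same value in every model.
No variable is fixed across all models.
Backbone size = 0.

0


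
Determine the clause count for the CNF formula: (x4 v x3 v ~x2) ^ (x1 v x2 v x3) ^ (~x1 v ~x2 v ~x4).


Each group enclosed in parentheses joined by ^ is one clause.
Counting the conjuncts: 3 clauses.

3


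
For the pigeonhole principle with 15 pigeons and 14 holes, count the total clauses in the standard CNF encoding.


The PHP encoding has two parts:
1) At-least-one-hole clauses: 15 (one per pigeon, each with 14 literals).
2) At-most-one-pigeon-per-hole clauses: 14 holes * C(15,2) = 14 * 105 = 1470.
Total clauses = 15 + 1470 = 1485.

1485


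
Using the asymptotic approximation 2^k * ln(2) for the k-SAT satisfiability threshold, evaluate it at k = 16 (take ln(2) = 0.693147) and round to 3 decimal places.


Using the asymptotic formula: threshold ~ 2^k * ln(2).
2^16 = 65536.
65536 * 0.693147 = 45426.082.

45426.082


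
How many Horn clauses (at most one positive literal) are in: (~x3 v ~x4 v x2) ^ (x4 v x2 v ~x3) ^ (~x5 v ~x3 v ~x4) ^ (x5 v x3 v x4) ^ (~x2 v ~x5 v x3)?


A Horn clause has at most one positive literal.
Clause 1: 1 positive lit(s) -> Horn
Clause 2: 2 positive lit(s) -> not Horn
Clause 3: 0 positive lit(s) -> Horn
Clause 4: 3 positive lit(s) -> not Horn
Clause 5: 1 positive lit(s) -> Horn
Total Horn clauses = 3.

3


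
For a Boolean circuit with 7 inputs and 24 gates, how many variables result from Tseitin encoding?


The Tseitin transformation introduces one auxiliary variable per gate.
Total variables = inputs + gates = 7 + 24 = 31.

31


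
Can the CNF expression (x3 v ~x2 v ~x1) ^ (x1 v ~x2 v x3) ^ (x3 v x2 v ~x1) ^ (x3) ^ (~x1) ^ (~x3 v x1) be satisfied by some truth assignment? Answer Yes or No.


Check all 8 possible truth assignments.
Number of satisfying assignments found: 0.
The formula is unsatisfiable.

No


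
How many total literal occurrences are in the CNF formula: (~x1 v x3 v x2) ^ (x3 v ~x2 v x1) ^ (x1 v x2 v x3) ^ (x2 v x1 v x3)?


Clause lengths: 3, 3, 3, 3.
Sum = 3 + 3 + 3 + 3 = 12.

12


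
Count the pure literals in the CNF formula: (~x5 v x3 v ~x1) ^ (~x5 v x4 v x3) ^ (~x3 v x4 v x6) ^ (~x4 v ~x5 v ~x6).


A pure literal appears in only one polarity across all clauses.
Pure literals: x1 (negative only), x5 (negative only).
Count = 2.

2


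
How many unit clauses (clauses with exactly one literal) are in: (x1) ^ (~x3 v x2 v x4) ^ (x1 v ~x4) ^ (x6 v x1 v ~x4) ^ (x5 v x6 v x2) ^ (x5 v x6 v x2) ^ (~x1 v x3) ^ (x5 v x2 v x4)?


A unit clause contains exactly one literal.
Unit clauses found: (x1).
Count = 1.

1


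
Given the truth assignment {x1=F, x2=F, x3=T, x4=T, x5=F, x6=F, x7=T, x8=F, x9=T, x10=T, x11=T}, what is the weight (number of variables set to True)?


The weight is the number of variables assigned True.
True variables: x3, x4, x7, x9, x10, x11.
Weight = 6.

6


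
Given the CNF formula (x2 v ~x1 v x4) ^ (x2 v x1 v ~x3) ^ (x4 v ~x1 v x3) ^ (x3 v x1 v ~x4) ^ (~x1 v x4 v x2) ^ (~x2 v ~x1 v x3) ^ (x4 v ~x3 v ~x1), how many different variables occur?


Identify each distinct variable in the formula.
Variables found: x1, x2, x3, x4.
Total distinct variables = 4.

4


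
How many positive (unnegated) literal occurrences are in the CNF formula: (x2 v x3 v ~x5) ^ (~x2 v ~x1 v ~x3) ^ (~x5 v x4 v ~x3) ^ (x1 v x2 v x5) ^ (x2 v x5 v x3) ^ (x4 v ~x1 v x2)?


Scan each clause for unnegated literals.
Clause 1: 2 positive; Clause 2: 0 positive; Clause 3: 1 positive; Clause 4: 3 positive; Clause 5: 3 positive; Clause 6: 2 positive.
Total positive literal occurrences = 11.

11


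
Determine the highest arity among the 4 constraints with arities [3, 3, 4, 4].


The arities are: 3, 3, 4, 4.
Scan for the maximum value.
Maximum arity = 4.

4


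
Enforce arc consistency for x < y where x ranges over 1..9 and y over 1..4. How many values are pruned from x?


For the constraint x < y, x needs a supporting value in y's domain.
x can be at most 3 (one less than y's maximum).
Valid x values from domain: 3 out of 9.
Pruned = 9 - 3 = 6.

6


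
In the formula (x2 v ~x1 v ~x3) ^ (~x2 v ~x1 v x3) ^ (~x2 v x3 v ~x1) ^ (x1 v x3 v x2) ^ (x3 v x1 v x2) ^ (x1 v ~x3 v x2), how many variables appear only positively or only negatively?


A pure literal appears in only one polarity across all clauses.
No pure literals found.
Count = 0.

0


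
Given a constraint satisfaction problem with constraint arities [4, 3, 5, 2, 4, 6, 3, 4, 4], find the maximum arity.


The arities are: 4, 3, 5, 2, 4, 6, 3, 4, 4.
Scan for the maximum value.
Maximum arity = 6.

6


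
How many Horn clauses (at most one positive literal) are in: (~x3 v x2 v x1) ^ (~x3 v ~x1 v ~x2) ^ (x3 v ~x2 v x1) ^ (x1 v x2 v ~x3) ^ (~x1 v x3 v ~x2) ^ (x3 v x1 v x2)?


A Horn clause has at most one positive literal.
Clause 1: 2 positive lit(s) -> not Horn
Clause 2: 0 positive lit(s) -> Horn
Clause 3: 2 positive lit(s) -> not Horn
Clause 4: 2 positive lit(s) -> not Horn
Clause 5: 1 positive lit(s) -> Horn
Clause 6: 3 positive lit(s) -> not Horn
Total Horn clauses = 2.

2


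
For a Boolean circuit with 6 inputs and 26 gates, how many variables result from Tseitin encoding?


The Tseitin transformation introduces one auxiliary variable per gate.
Total variables = inputs + gates = 6 + 26 = 32.

32


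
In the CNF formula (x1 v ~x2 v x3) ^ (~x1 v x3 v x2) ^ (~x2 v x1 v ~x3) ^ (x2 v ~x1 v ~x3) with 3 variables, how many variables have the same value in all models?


Find all satisfying assignments: 4 model(s).
Check which variables have the same value in every model.
No variable is fixed across all models.
Backbone size = 0.

0


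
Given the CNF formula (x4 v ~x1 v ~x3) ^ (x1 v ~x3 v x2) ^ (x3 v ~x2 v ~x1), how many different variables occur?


Identify each distinct variable in the formula.
Variables found: x1, x2, x3, x4.
Total distinct variables = 4.

4


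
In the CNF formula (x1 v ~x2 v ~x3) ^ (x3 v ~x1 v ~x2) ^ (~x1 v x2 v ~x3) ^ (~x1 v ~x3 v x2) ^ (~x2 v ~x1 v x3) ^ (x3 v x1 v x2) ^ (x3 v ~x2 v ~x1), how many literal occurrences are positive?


Scan each clause for unnegated literals.
Clause 1: 1 positive; Clause 2: 1 positive; Clause 3: 1 positive; Clause 4: 1 positive; Clause 5: 1 positive; Clause 6: 3 positive; Clause 7: 1 positive.
Total positive literal occurrences = 9.

9


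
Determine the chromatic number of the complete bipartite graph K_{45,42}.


K_{45,42} is bipartite by definition: the two parts are independent sets, with every edge crossing between them.
Color all vertices in one part with color 1 and all vertices in the other part with color 2.
Since the graph has at least one edge, one color does not suffice.
Chromatic number = 2.

2


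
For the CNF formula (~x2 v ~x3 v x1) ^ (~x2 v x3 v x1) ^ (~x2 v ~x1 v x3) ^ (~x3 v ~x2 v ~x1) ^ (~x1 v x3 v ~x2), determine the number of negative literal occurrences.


Scan each clause for negated literals.
Clause 1: 2 negative; Clause 2: 1 negative; Clause 3: 2 negative; Clause 4: 3 negative; Clause 5: 2 negative.
Total negative literal occurrences = 10.

10


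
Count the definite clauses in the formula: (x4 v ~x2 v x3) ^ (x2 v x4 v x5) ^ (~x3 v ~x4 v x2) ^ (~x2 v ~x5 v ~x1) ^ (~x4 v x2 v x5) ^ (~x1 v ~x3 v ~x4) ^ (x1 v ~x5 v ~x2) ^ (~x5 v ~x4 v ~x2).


A definite clause has exactly one positive literal.
Clause 1: 2 positive -> not definite
Clause 2: 3 positive -> not definite
Clause 3: 1 positive -> definite
Clause 4: 0 positive -> not definite
Clause 5: 2 positive -> not definite
Clause 6: 0 positive -> not definite
Clause 7: 1 positive -> definite
Clause 8: 0 positive -> not definite
Definite clause count = 2.

2


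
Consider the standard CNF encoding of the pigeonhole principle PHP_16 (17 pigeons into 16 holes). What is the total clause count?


The PHP encoding has two parts:
1) At-least-one-hole clauses: 17 (one per pigeon, each with 16 literals).
2) At-most-one-pigeon-per-hole clauses: 16 holes * C(17,2) = 16 * 136 = 2176.
Total clauses = 17 + 2176 = 2193.

2193


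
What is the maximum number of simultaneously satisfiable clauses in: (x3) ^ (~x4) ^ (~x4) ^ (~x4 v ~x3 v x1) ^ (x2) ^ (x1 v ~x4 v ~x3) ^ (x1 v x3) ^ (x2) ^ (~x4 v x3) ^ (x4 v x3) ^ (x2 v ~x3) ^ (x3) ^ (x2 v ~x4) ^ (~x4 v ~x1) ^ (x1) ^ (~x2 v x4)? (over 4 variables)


Enumerate all 16 truth assignments.
For each, count how many of the 16 clauses are satisfied.
The formula is not fully satisfiable, so the maximum is below 16.
Maximum simultaneously satisfiable clauses = 15.

15


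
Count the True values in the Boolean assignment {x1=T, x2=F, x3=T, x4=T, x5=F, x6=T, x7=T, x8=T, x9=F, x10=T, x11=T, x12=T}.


The weight is the number of variables assigned True.
True variables: x1, x3, x4, x6, x7, x8, x10, x11, x12.
Weight = 9.

9


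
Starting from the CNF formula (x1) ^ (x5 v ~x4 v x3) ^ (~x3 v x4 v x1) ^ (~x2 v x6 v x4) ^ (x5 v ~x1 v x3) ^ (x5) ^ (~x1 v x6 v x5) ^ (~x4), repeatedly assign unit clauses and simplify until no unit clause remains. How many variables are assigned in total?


Unit propagation repeatedly assigns the literal in any unit clause, then simplifies.
Assignments in order: x1 = T, x5 = T, x4 = F.
No further unit clauses remain.
Total variables assigned = 3.

3


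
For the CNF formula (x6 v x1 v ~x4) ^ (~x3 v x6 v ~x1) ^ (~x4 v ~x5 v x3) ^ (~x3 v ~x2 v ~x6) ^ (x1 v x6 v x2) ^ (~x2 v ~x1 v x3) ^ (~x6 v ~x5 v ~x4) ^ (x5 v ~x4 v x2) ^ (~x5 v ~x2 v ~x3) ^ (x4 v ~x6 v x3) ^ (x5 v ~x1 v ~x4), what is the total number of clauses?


Each group enclosed in parentheses joined by ^ is one clause.
Counting the conjuncts: 11 clauses.

11


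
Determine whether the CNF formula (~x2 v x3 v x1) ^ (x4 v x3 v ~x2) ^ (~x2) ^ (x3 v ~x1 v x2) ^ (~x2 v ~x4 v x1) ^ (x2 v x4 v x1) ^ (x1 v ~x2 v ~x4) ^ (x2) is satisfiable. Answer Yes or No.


Check all 16 possible truth assignments.
Number of satisfying assignments found: 0.
The formula is unsatisfiable.

No


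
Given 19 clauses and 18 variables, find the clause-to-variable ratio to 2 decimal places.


Clause-to-variable ratio = clauses / variables.
19 / 18 = 1.06.

1.06


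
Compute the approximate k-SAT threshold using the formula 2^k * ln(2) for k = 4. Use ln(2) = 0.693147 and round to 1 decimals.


Using the asymptotic formula: threshold ~ 2^k * ln(2).
2^4 = 16.
16 * 0.693147 = 11.1.

11.1


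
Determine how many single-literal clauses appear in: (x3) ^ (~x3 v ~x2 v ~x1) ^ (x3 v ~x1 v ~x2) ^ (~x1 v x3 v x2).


A unit clause contains exactly one literal.
Unit clauses found: (x3).
Count = 1.

1


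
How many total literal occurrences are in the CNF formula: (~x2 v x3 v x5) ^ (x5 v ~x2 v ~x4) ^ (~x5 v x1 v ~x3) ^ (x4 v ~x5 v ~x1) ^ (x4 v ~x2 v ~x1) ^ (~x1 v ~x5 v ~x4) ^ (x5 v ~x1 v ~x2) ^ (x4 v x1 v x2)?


Clause lengths: 3, 3, 3, 3, 3, 3, 3, 3.
Sum = 3 + 3 + 3 + 3 + 3 + 3 + 3 + 3 = 24.

24


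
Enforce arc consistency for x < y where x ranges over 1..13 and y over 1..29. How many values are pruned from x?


For the constraint x < y, x needs a supporting value in y's domain.
x can be at most 28 (one less than y's maximum).
Valid x values from domain: 13 out of 13.
Pruned = 13 - 13 = 0.

0


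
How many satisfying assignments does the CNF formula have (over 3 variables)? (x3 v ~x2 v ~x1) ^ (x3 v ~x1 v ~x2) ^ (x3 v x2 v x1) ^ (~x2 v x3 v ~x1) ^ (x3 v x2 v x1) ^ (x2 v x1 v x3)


Enumerate all 8 truth assignments over 3 variables.
Test each against every clause.
Satisfying assignments found: 6.

6


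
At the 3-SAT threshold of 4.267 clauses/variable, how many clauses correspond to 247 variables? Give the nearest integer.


The 3-SAT phase transition occurs at approximately 4.267 clauses per variable.
m = 4.267 * 247 = 1053.949.
Rounded to nearest integer: 1054.

1054


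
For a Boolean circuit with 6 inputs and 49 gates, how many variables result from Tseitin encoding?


The Tseitin transformation introduces one auxiliary variable per gate.
Total variables = inputs + gates = 6 + 49 = 55.

55


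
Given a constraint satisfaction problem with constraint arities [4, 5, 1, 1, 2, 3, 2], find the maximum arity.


The arities are: 4, 5, 1, 1, 2, 3, 2.
Scan for the maximum value.
Maximum arity = 5.

5


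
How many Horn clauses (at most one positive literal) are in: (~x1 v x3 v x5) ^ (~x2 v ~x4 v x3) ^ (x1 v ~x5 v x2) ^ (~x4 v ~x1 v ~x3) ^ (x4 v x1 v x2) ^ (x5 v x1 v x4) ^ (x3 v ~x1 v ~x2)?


A Horn clause has at most one positive literal.
Clause 1: 2 positive lit(s) -> not Horn
Clause 2: 1 positive lit(s) -> Horn
Clause 3: 2 positive lit(s) -> not Horn
Clause 4: 0 positive lit(s) -> Horn
Clause 5: 3 positive lit(s) -> not Horn
Clause 6: 3 positive lit(s) -> not Horn
Clause 7: 1 positive lit(s) -> Horn
Total Horn clauses = 3.

3


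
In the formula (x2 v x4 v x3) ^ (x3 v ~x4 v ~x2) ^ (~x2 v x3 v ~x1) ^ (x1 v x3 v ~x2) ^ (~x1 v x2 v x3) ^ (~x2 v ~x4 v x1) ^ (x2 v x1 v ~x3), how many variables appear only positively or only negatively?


A pure literal appears in only one polarity across all clauses.
No pure literals found.
Count = 0.

0


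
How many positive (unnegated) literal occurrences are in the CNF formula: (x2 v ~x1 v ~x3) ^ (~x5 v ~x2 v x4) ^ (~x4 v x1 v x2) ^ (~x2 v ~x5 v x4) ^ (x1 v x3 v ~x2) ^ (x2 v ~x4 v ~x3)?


Scan each clause for unnegated literals.
Clause 1: 1 positive; Clause 2: 1 positive; Clause 3: 2 positive; Clause 4: 1 positive; Clause 5: 2 positive; Clause 6: 1 positive.
Total positive literal occurrences = 8.

8


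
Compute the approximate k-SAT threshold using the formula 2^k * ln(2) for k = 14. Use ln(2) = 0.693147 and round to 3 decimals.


Using the asymptotic formula: threshold ~ 2^k * ln(2).
2^14 = 16384.
16384 * 0.693147 = 11356.52.

11356.52


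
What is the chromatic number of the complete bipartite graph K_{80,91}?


K_{80,91} is bipartite by definition: the two parts are independent sets, with every edge crossing between them.
Color all vertices in one part with color 1 and all vertices in the other part with color 2.
Since the graph has at least one edge, one color does not suffice.
Chromatic number = 2.

2


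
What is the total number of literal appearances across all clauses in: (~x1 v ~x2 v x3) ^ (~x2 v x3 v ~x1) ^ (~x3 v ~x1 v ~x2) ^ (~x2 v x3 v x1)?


Clause lengths: 3, 3, 3, 3.
Sum = 3 + 3 + 3 + 3 = 12.

12


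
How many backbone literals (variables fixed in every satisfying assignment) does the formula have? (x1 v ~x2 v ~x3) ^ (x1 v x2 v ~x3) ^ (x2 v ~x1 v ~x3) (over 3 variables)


Find all satisfying assignments: 5 model(s).
Check which variables have the same value in every model.
No variable is fixed across all models.
Backbone size = 0.

0


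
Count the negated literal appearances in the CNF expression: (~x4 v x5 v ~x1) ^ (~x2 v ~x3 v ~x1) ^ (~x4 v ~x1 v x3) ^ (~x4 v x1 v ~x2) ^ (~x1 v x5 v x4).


Scan each clause for negated literals.
Clause 1: 2 negative; Clause 2: 3 negative; Clause 3: 2 negative; Clause 4: 2 negative; Clause 5: 1 negative.
Total negative literal occurrences = 10.

10


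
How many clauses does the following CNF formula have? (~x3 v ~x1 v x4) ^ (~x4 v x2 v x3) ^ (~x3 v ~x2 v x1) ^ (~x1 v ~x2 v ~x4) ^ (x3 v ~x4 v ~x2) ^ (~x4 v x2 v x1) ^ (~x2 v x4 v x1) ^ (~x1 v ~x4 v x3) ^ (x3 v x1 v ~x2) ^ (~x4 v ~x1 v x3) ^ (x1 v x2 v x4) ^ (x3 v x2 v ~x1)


Each group enclosed in parentheses joined by ^ is one clause.
Counting the conjuncts: 12 clauses.

12


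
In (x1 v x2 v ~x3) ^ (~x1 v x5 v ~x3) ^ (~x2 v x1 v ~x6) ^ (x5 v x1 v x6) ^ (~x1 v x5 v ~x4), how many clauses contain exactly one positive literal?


A definite clause has exactly one positive literal.
Clause 1: 2 positive -> not definite
Clause 2: 1 positive -> definite
Clause 3: 1 positive -> definite
Clause 4: 3 positive -> not definite
Clause 5: 1 positive -> definite
Definite clause count = 3.

3


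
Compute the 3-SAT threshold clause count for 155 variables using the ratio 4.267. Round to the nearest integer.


The 3-SAT phase transition occurs at approximately 4.267 clauses per variable.
m = 4.267 * 155 = 661.385.
Rounded to nearest integer: 661.

661


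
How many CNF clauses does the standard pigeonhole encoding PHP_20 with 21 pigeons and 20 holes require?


The PHP encoding has two parts:
1) At-least-one-hole clauses: 21 (one per pigeon, each with 20 literals).
2) At-most-one-pigeon-per-hole clauses: 20 holes * C(21,2) = 20 * 210 = 4200.
Total clauses = 21 + 4200 = 4221.

4221


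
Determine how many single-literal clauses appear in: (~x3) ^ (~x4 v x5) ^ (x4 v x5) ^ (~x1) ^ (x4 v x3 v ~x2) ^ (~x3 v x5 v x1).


A unit clause contains exactly one literal.
Unit clauses found: (~x3), (~x1).
Count = 2.

2


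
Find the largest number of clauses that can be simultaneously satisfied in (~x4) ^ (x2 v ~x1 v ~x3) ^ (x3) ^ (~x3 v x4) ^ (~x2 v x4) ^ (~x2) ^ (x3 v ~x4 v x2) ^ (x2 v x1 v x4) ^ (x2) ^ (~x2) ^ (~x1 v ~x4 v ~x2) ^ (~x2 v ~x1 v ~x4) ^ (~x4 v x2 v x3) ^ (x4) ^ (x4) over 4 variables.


Enumerate all 16 truth assignments.
For each, count how many of the 15 clauses are satisfied.
The formula is not fully satisfiable, so the maximum is below 15.
Maximum simultaneously satisfiable clauses = 13.

13


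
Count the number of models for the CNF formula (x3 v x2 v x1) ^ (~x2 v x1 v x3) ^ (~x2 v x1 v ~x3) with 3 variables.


Enumerate all 8 truth assignments over 3 variables.
Test each against every clause.
Satisfying assignments found: 5.

5


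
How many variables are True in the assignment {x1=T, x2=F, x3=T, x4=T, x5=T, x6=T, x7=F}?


The weight is the number of variables assigned True.
True variables: x1, x3, x4, x5, x6.
Weight = 5.

5


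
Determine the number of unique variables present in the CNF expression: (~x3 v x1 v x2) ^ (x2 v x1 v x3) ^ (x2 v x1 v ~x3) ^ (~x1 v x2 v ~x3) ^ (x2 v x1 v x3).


Identify each distinct variable in the formula.
Variables found: x1, x2, x3.
Total distinct variables = 3.

3


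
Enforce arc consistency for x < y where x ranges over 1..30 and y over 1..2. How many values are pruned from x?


For the constraint x < y, x needs a supporting value in y's domain.
x can be at most 1 (one less than y's maximum).
Valid x values from domain: 1 out of 30.
Pruned = 30 - 1 = 29.

29


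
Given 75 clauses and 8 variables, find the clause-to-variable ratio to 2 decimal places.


Clause-to-variable ratio = clauses / variables.
75 / 8 = 9.38.

9.38


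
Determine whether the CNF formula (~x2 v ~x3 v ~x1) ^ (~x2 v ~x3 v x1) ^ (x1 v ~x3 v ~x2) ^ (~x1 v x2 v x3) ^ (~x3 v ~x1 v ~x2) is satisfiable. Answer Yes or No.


Check all 8 possible truth assignments.
Number of satisfying assignments found: 5.
The formula is satisfiable.

Yes


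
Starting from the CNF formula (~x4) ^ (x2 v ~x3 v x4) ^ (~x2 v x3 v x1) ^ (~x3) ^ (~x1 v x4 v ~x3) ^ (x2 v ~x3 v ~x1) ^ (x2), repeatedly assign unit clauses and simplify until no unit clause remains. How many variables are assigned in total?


Unit propagation repeatedly assigns the literal in any unit clause, then simplifies.
Assignments in order: x4 = F, x3 = F, x2 = T, x1 = T.
No further unit clauses remain.
Total variables assigned = 4.

4


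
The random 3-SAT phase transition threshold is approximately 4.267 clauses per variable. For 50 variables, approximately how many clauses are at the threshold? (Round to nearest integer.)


The 3-SAT phase transition occurs at approximately 4.267 clauses per variable.
m = 4.267 * 50 = 213.35.
Rounded to nearest integer: 213.

213


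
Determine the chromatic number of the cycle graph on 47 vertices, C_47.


An odd cycle cannot be 2-colored: alternating two colors around the cycle returns to the start with a conflict.
Since 47 is odd, three colors are required (and three suffice).
Chromatic number = 3.

3


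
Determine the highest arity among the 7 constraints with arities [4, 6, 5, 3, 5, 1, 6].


The arities are: 4, 6, 5, 3, 5, 1, 6.
Scan for the maximum value.
Maximum arity = 6.

6


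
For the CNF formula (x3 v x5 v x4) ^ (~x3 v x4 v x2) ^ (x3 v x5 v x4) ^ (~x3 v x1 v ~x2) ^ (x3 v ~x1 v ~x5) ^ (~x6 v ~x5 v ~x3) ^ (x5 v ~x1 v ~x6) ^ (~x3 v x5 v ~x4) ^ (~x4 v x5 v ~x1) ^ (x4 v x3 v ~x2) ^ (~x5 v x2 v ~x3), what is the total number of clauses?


Each group enclosed in parentheses joined by ^ is one clause.
Counting the conjuncts: 11 clauses.

11


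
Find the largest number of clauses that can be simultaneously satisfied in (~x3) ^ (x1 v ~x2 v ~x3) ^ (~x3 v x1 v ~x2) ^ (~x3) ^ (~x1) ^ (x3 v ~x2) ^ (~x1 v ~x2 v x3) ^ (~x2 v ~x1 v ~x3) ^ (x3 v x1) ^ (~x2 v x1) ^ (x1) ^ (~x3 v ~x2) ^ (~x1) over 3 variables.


Enumerate all 8 truth assignments.
For each, count how many of the 13 clauses are satisfied.
The formula is not fully satisfiable, so the maximum is below 13.
Maximum simultaneously satisfiable clauses = 11.

11


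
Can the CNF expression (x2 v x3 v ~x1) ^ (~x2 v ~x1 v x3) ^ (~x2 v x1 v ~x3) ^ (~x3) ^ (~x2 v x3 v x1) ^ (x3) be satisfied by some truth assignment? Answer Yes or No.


Check all 8 possible truth assignments.
Number of satisfying assignments found: 0.
The formula is unsatisfiable.

No


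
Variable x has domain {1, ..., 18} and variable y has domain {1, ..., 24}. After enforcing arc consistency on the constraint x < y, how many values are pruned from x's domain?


For the constraint x < y, x needs a supporting value in y's domain.
x can be at most 23 (one less than y's maximum).
Valid x values from domain: 18 out of 18.
Pruned = 18 - 18 = 0.

0


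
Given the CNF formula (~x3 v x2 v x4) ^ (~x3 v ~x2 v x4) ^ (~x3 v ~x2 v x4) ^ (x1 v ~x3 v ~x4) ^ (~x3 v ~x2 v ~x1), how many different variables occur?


Identify each distinct variable in the formula.
Variables found: x1, x2, x3, x4.
Total distinct variables = 4.

4


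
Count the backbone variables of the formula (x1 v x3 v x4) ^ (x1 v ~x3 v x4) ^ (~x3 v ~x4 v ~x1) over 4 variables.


Find all satisfying assignments: 10 model(s).
Check which variables have the same value in every model.
No variable is fixed across all models.
Backbone size = 0.

0
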